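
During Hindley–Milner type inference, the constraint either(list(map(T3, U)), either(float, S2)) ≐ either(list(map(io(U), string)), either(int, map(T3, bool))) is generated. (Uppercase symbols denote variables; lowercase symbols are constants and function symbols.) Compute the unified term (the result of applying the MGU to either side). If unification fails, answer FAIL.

Decompose either/2: list(map(T3, U)) ≐ list(map(io(U), string)),  either(float, S2) ≐ either(int, map(T3, bool)).
Decompose list/1: map(T3, U) ≐ map(io(U), string).
Decompose map/2: T3 ≐ io(U),  U ≐ string.
Bind T3 := io(U); substituting into the one remaining equation that mentions T3 gives: either(float, S2) ≐ either(int, map(io(U), bool)).
Bind U := string; substituting into the remaining equation gives: either(float, S2) ≐ either(int, map(io(string), bool)). Substituting into the earlier binding gives T3 := io(string).
Decompose either/2: float ≐ int,  S2 ≐ map(io(string), bool).
Clash: constants float and int differ; no unifier exists.

FAIL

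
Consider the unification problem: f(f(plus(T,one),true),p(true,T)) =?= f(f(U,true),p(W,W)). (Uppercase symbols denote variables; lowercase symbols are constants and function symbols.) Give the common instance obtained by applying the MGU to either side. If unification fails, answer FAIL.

Decompose f/2: f(plus(T,one),true) =?= f(U,true),  p(true,T) =?= p(W,W).
Decompose f/2: plus(T,one) =?= U,  true =?= true.
Bind U := plus(T,one); no other remaining equation mentions U.
Delete trivial equation true =?= true.
Decompose p/2: true =?= W,  T =?= W.
Bind W := true; substituting into the remaining equation gives: T =?= true.
Bind T := true. Substituting into the earlier binding gives U := plus(true,one).
Applying the MGU to either side gives f(f(plus(true,one),true),p(true,true)).

f(f(plus(true,one),true),p(true,true))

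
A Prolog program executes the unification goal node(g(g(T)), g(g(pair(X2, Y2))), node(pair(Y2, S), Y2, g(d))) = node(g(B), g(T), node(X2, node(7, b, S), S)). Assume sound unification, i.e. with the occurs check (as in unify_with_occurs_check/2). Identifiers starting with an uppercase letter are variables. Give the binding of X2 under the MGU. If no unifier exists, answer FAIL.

Decompose node/3: g(g(T)) = g(B),  g(g(pair(X2, Y2))) = g(T),  node(pair(Y2, S), Y2, g(d)) = node(X2, node(7, b, S), S).
Decompose g/1: g(T) = B.
Bind B := g(T); no other remaining equation mentions B.
Decompose g/1: g(pair(X2, Y2)) = T.
Bind T := g(pair(X2, Y2)); no other remaining equation mentions T. Substituting into the earlier binding gives B := g(g(pair(X2, Y2))).
Decompose node/3: pair(Y2, S) = X2,  Y2 = node(7, b, S),  g(d) = S.
Bind X2 := pair(Y2, S); no other remaining equation mentions X2. Substituting into the earlier bindings gives B := g(g(pair(pair(Y2, S), Y2))), T := g(pair(pair(Y2, S), Y2)).
Bind Y2 := node(7, b, S); no other remaining equation mentions Y2. Substituting into the earlier bindings gives B := g(g(pair(pair(node(7, b, S), S), node(7, b, S)))), T := g(pair(pair(node(7, b, S), S), node(7, b, S))), X2 := pair(node(7, b, S), S).
Bind S := g(d). Substituting into the earlier bindings gives B := g(g(pair(pair(node(7, b, g(d)), g(d)), node(7, b, g(d))))), T := g(pair(pair(node(7, b, g(d)), g(d)), node(7, b, g(d)))), X2 := pair(node(7, b, g(d)), g(d)), Y2 := node(7, b, g(d)).
MGU = { B ↦ g(g(pair(pair(node(7, b, g(d)), g(d)), node(7, b, g(d))))), T ↦ g(pair(pair(node(7, b, g(d)), g(d)), node(7, b, g(d)))), X2 ↦ pair(node(7, b, g(d)), g(d)), Y2 ↦ node(7, b, g(d)), S ↦ g(d) }, so X2 ↦ pair(node(7, b, g(d)), g(d)).

pair(node(7, b, g(d)), g(d))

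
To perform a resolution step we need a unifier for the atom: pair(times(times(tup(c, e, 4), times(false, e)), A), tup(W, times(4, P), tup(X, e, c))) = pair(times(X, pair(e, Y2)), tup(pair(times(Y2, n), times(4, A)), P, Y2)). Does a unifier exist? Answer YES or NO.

NO

Decompose pair/2: times(times(tup(c, e, 4), times(false, e)), A) = times(X, pair(e, Y2)),  tup(W, times(4, P), tup(X, e, c)) = tup(pair(times(Y2, n), times(4, A)), P, Y2).
Decompose times/2: times(tup(c, e, 4), times(false, e)) = X,  A = pair(e, Y2).
Bind X := times(tup(c, e, 4), times(false, e)); substituting into the one remaining equation that mentions X gives: tup(W, times(4, P), tup(times(tup(c, e, 4), times(false, e)), e, c)) = tup(pair(times(Y2, n), times(4, A)), P, Y2).
Bind A := pair(e, Y2); substituting into the remaining equation gives: tup(W, times(4, P), tup(times(tup(c, e, 4), times(false, e)), e, c)) = tup(pair(times(Y2, n), times(4, pair(e, Y2))), P, Y2).
Decompose tup/3: W = pair(times(Y2, n), times(4, pair(e, Y2))),  times(4, P) = P,  tup(times(tup(c, e, 4), times(false, e)), e, c) = Y2.
Bind W := pair(times(Y2, n), times(4, pair(e, Y2))); no other remaining equation mentions W.
Occurs check fails: P occurs in times(4, P); the equation P = times(4, P) has no finite solution.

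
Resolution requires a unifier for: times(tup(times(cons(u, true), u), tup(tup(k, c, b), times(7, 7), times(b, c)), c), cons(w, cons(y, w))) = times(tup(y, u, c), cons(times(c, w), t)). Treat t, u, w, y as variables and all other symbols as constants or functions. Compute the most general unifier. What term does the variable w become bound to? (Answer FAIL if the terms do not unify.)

FAIL

Decompose times/2: tup(times(cons(u, true), u), tup(tup(k, c, b), times(7, 7), times(b, c)), c) = tup(y, u, c),  cons(w, cons(y, w)) = cons(times(c, w), t).
Decompose tup/3: times(cons(u, true), u) = y,  tup(tup(k, c, b), times(7, 7), times(b, c)) = u,  c = c.
Bind y := times(cons(u, true), u); substituting into the one remaining equation that mentions y gives: cons(w, cons(times(cons(u, true), u), w)) = cons(times(c, w), t).
Bind u := tup(tup(k, c, b), times(7, 7), times(b, c)); substituting into the one remaining equation that mentions u gives: cons(w, cons(times(cons(tup(tup(k, c, b), times(7, 7), times(b, c)), true), tup(tup(k, c, b), times(7, 7), times(b, c))), w)) = cons(times(c, w), t). Substituting into the earlier binding gives y := times(cons(tup(tup(k, c, b), times(7, 7), times(b, c)), true), tup(tup(k, c, b), times(7, 7), times(b, c))).
Delete trivial equation c = c.
Decompose cons/2: w = times(c, w),  cons(times(cons(tup(tup(k, c, b), times(7, 7), times(b, c)), true), tup(tup(k, c, b), times(7, 7), times(b, c))), w) = t.
Occurs check fails: w occurs in times(c, w); the equation w = times(c, w) has no finite solution.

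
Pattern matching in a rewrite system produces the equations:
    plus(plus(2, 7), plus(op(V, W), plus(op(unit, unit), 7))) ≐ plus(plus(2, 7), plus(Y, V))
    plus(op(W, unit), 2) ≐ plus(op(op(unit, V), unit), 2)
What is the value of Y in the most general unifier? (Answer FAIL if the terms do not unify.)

Decompose plus/2: plus(2, 7) ≐ plus(2, 7),  plus(op(V, W), plus(op(unit, unit), 7)) ≐ plus(Y, V).
Delete trivial equation plus(2, 7) ≐ plus(2, 7).
Decompose plus/2: op(V, W) ≐ Y,  plus(op(unit, unit), 7) ≐ V.
Bind Y := op(V, W); no other remaining equation mentions Y.
Bind V := plus(op(unit, unit), 7); substituting into the remaining equation gives: plus(op(W, unit), 2) ≐ plus(op(op(unit, plus(op(unit, unit), 7)), unit), 2). Substituting into the earlier binding gives Y := op(plus(op(unit, unit), 7), W).
Decompose plus/2: op(W, unit) ≐ op(op(unit, plus(op(unit, unit), 7)), unit),  2 ≐ 2.
Decompose op/2: W ≐ op(unit, plus(op(unit, unit), 7)),  unit ≐ unit.
Bind W := op(unit, plus(op(unit, unit), 7)); no other remaining equation mentions W. Substituting into the earlier binding gives Y := op(plus(op(unit, unit), 7), op(unit, plus(op(unit, unit), 7))).
Delete trivial equation unit ≐ unit.
Delete trivial equation 2 ≐ 2.
MGU = { Y -> op(plus(op(unit, unit), 7), op(unit, plus(op(unit, unit), 7))), V -> plus(op(unit, unit), 7), W -> op(unit, plus(op(unit, unit), 7)) }, so Y -> op(plus(op(unit, unit), 7), op(unit, plus(op(unit, unit), 7))).

op(plus(op(unit, unit), 7), op(unit, plus(op(unit, unit), 7)))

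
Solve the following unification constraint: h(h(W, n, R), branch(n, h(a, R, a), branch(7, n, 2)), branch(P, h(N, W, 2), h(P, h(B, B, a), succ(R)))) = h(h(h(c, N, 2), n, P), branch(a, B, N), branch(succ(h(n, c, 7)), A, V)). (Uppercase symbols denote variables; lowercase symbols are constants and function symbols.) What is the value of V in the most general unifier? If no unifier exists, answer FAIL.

Decompose h/3: h(W, n, R) = h(h(c, N, 2), n, P),  branch(n, h(a, R, a), branch(7, n, 2)) = branch(a, B, N),  branch(P, h(N, W, 2), h(P, h(B, B, a), succ(R))) = branch(succ(h(n, c, 7)), A, V).
Decompose h/3: W = h(c, N, 2),  n = n,  R = P.
Bind W := h(c, N, 2); substituting into the one remaining equation that mentions W gives: branch(P, h(N, h(c, N, 2), 2), h(P, h(B, B, a), succ(R))) = branch(succ(h(n, c, 7)), A, V).
Delete trivial equation n = n.
Bind R := P; substituting into the remaining equations gives: branch(n, h(a, P, a), branch(7, n, 2)) = branch(a, B, N),  branch(P, h(N, h(c, N, 2), 2), h(P, h(B, B, a), succ(P))) = branch(succ(h(n, c, 7)), A, V).
Decompose branch/3: n = a,  h(a, P, a) = B,  branch(7, n, 2) = N.
Clash: constants n and a differ; no unifier exists.

FAIL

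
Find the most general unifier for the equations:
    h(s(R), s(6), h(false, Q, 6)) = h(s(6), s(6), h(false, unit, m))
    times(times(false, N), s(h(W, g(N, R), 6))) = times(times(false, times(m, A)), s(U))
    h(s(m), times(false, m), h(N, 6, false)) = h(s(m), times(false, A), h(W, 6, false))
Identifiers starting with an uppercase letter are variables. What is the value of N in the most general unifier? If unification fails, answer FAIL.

FAIL

Decompose h/3: s(R) = s(6),  s(6) = s(6),  h(false, Q, 6) = h(false, unit, m).
Decompose s/1: R = 6.
Bind R := 6; substituting into the one remaining equation that mentions R gives: times(times(false, N), s(h(W, g(N, 6), 6))) = times(times(false, times(m, A)), s(U)).
Delete trivial equation s(6) = s(6).
Decompose h/3: false = false,  Q = unit,  6 = m.
Delete trivial equation false = false.
Bind Q := unit; no other remaining equation mentions Q.
Clash: constants 6 and m differ; no unifier exists.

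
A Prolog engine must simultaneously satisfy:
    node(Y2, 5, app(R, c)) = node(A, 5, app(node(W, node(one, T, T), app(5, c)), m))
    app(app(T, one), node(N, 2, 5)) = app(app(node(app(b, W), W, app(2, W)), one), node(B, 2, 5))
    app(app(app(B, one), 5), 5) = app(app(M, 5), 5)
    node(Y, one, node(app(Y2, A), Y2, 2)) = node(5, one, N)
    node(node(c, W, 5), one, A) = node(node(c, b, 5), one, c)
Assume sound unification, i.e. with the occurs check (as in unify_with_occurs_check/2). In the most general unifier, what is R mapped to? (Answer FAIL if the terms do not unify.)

Decompose node/3: Y2 = A,  5 = 5,  app(R, c) = app(node(W, node(one, T, T), app(5, c)), m).
Bind Y2 := A; substituting into the one remaining equation that mentions Y2 gives: node(Y, one, node(app(A, A), A, 2)) = node(5, one, N).
Delete trivial equation 5 = 5.
Decompose app/2: R = node(W, node(one, T, T), app(5, c)),  c = m.
Bind R := node(W, node(one, T, T), app(5, c)); no other remaining equation mentions R.
Clash: constants c and m differ; no unifier exists.

FAIL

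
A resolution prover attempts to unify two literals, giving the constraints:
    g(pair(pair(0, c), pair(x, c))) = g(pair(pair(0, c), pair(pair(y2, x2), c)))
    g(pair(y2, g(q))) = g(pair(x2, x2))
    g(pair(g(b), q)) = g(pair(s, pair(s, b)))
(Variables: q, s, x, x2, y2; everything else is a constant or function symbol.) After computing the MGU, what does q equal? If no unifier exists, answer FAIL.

pair(g(b), b)

Decompose g/1: pair(pair(0, c), pair(x, c)) = pair(pair(0, c), pair(pair(y2, x2), c)).
Decompose pair/2: pair(0, c) = pair(0, c),  pair(x, c) = pair(pair(y2, x2), c).
Delete trivial equation pair(0, c) = pair(0, c).
Decompose pair/2: x = pair(y2, x2),  c = c.
Bind x := pair(y2, x2); no other remaining equation mentions x.
Delete trivial equation c = c.
Decompose g/1: pair(y2, g(q)) = pair(x2, x2).
Decompose pair/2: y2 = x2,  g(q) = x2.
Bind y2 := x2; no other remaining equation mentions y2. Substituting into the earlier binding gives x := pair(x2, x2).
Bind x2 := g(q); no other remaining equation mentions x2. Substituting into the earlier bindings gives x := pair(g(q), g(q)), y2 := g(q).
Decompose g/1: pair(g(b), q) = pair(s, pair(s, b)).
Decompose pair/2: g(b) = s,  q = pair(s, b).
Bind s := g(b); substituting into the remaining equation gives: q = pair(g(b), b).
Bind q := pair(g(b), b). Substituting into the earlier bindings gives x := pair(g(pair(g(b), b)), g(pair(g(b), b))), y2 := g(pair(g(b), b)), x2 := g(pair(g(b), b)).
MGU = { x ↦ pair(g(pair(g(b), b)), g(pair(g(b), b))), y2 ↦ g(pair(g(b), b)), x2 ↦ g(pair(g(b), b)), s ↦ g(b), q ↦ pair(g(b), b) }, so q ↦ pair(g(b), b).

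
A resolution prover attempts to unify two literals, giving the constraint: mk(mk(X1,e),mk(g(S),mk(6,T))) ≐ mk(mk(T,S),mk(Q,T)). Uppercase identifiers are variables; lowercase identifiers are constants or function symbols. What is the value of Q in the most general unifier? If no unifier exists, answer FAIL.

Decompose mk/2: mk(X1,e) ≐ mk(T,S),  mk(g(S),mk(6,T)) ≐ mk(Q,T).
Decompose mk/2: X1 ≐ T,  e ≐ S.
Bind X1 := T; no other remaining equation mentions X1.
Bind S := e; substituting into the remaining equation gives: mk(g(e),mk(6,T)) ≐ mk(Q,T).
Decompose mk/2: g(e) ≐ Q,  mk(6,T) ≐ T.
Bind Q := g(e); no other remaining equation mentions Q.
Occurs check fails: T occurs in mk(6,T); the equation T ≐ mk(6,T) has no finite solution.

FAIL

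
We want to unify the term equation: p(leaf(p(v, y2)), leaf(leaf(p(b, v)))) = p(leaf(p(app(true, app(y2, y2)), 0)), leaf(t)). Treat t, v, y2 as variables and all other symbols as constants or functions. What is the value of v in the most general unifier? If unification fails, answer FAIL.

Decompose p/2: leaf(p(v, y2)) = leaf(p(app(true, app(y2, y2)), 0)),  leaf(leaf(p(b, v))) = leaf(t).
Decompose leaf/1: p(v, y2) = p(app(true, app(y2, y2)), 0).
Decompose p/2: v = app(true, app(y2, y2)),  y2 = 0.
Bind v := app(true, app(y2, y2)); substituting into the one remaining equation that mentions v gives: leaf(leaf(p(b, app(true, app(y2, y2))))) = leaf(t).
Bind y2 := 0; substituting into the remaining equation gives: leaf(leaf(p(b, app(true, app(0, 0))))) = leaf(t). Substituting into the earlier binding gives v := app(true, app(0, 0)).
Decompose leaf/1: leaf(p(b, app(true, app(0, 0)))) = t.
Bind t := leaf(p(b, app(true, app(0, 0)))).
MGU = { v ↦ app(true, app(0, 0)), y2 ↦ 0, t ↦ leaf(p(b, app(true, app(0, 0)))) }, so v ↦ app(true, app(0, 0)).

app(true, app(0, 0))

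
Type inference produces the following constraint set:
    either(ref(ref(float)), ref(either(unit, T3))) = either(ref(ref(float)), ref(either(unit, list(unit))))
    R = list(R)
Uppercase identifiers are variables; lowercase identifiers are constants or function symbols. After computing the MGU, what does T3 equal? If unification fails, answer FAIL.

Decompose either/2: ref(ref(float)) = ref(ref(float)),  ref(either(unit, T3)) = ref(either(unit, list(unit))).
Delete trivial equation ref(ref(float)) = ref(ref(float)).
Decompose ref/1: either(unit, T3) = either(unit, list(unit)).
Decompose either/2: unit = unit,  T3 = list(unit).
Delete trivial equation unit = unit.
Bind T3 := list(unit); no other remaining equation mentions T3.
Occurs check fails: R occurs in list(R); the equation R = list(R) has no finite solution.

FAIL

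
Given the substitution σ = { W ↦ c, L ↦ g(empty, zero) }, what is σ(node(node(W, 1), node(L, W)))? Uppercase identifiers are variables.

node(node(c, 1), node(g(empty, zero), c))

Replace each occurrence of W with c.
Replace each occurrence of L with g(empty, zero).
Result: node(node(c, 1), node(g(empty, zero), c)).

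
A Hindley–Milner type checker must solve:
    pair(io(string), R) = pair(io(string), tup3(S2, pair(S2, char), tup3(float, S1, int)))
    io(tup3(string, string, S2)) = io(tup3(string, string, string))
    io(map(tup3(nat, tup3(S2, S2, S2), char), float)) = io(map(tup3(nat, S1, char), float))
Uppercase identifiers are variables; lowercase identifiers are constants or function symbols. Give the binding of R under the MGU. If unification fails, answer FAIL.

Decompose pair/2: io(string) = io(string),  R = tup3(S2, pair(S2, char), tup3(float, S1, int)).
Delete trivial equation io(string) = io(string).
Bind R := tup3(S2, pair(S2, char), tup3(float, S1, int)); no other remaining equation mentions R.
Decompose io/1: tup3(string, string, S2) = tup3(string, string, string).
Decompose tup3/3: string = string,  string = string,  S2 = string.
Delete trivial equation string = string.
Delete trivial equation string = string.
Bind S2 := string; substituting into the remaining equation gives: io(map(tup3(nat, tup3(string, string, string), char), float)) = io(map(tup3(nat, S1, char), float)). Substituting into the earlier binding gives R := tup3(string, pair(string, char), tup3(float, S1, int)).
Decompose io/1: map(tup3(nat, tup3(string, string, string), char), float) = map(tup3(nat, S1, char), float).
Decompose map/2: tup3(nat, tup3(string, string, string), char) = tup3(nat, S1, char),  float = float.
Decompose tup3/3: nat = nat,  tup3(string, string, string) = S1,  char = char.
Delete trivial equation nat = nat.
Bind S1 := tup3(string, string, string); no other remaining equation mentions S1. Substituting into the earlier binding gives R := tup3(string, pair(string, char), tup3(float, tup3(string, string, string), int)).
Delete trivial equation char = char.
Delete trivial equation float = float.
MGU = { R ↦ tup3(string, pair(string, char), tup3(float, tup3(string, string, string), int)), S2 ↦ string, S1 ↦ tup3(string, string, string) }, so R ↦ tup3(string, pair(string, char), tup3(float, tup3(string, string, string), int)).

tup3(string, pair(string, char), tup3(float, tup3(string, string, string), int))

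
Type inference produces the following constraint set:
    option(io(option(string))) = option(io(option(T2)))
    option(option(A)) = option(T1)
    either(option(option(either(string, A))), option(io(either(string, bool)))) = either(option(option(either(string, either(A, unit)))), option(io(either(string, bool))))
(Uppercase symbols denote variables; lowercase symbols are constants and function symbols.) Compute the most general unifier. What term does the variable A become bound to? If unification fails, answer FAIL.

FAIL

Decompose option/1: io(option(string)) = io(option(T2)).
Decompose io/1: option(string) = option(T2).
Decompose option/1: string = T2.
Bind T2 := string; no other remaining equation mentions T2.
Decompose option/1: option(A) = T1.
Bind T1 := option(A); no other remaining equation mentions T1.
Decompose either/2: option(option(either(string, A))) = option(option(either(string, either(A, unit)))),  option(io(either(string, bool))) = option(io(either(string, bool))).
Decompose option/1: option(either(string, A)) = option(either(string, either(A, unit))).
Decompose option/1: either(string, A) = either(string, either(A, unit)).
Decompose either/2: string = string,  A = either(A, unit).
Delete trivial equation string = string.
Occurs check fails: A occurs in either(A, unit); the equation A = either(A, unit) has no finite solution.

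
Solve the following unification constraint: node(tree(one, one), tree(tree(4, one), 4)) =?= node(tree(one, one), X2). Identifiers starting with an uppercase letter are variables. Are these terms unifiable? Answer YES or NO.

YES

Decompose node/2: tree(one, one) =?= tree(one, one),  tree(tree(4, one), 4) =?= X2.
Delete trivial equation tree(one, one) =?= tree(one, one).
Bind X2 := tree(tree(4, one), 4).
No equations remain and no clash or occurs-check failure arose, so a unifier exists.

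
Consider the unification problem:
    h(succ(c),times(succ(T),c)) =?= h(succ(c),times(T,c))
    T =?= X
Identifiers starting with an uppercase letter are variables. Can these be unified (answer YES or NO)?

Decompose h/2: succ(c) =?= succ(c),  times(succ(T),c) =?= times(T,c).
Delete trivial equation succ(c) =?= succ(c).
Decompose times/2: succ(T) =?= T,  c =?= c.
Occurs check fails: T occurs in succ(T); the equation T =?= succ(T) has no finite solution.

NO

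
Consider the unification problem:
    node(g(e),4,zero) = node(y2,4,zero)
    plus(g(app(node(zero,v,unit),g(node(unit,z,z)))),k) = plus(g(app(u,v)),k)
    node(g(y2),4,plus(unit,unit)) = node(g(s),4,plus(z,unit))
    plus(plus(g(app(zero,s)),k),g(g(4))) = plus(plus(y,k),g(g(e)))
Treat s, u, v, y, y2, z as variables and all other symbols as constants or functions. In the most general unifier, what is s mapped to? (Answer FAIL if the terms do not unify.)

Decompose node/3: g(e) = y2,  4 = 4,  zero = zero.
Bind y2 := g(e); substituting into the one remaining equation that mentions y2 gives: node(g(g(e)),4,plus(unit,unit)) = node(g(s),4,plus(z,unit)).
Delete trivial equation 4 = 4.
Delete trivial equation zero = zero.
Decompose plus/2: g(app(node(zero,v,unit),g(node(unit,z,z)))) = g(app(u,v)),  k = k.
Decompose g/1: app(node(zero,v,unit),g(node(unit,z,z))) = app(u,v).
Decompose app/2: node(zero,v,unit) = u,  g(node(unit,z,z)) = v.
Bind u := node(zero,v,unit); no other remaining equation mentions u.
Bind v := g(node(unit,z,z)); no other remaining equation mentions v. Substituting into the earlier binding gives u := node(zero,g(node(unit,z,z)),unit).
Delete trivial equation k = k.
Decompose node/3: g(g(e)) = g(s),  4 = 4,  plus(unit,unit) = plus(z,unit).
Decompose g/1: g(e) = s.
Bind s := g(e); substituting into the one remaining equation that mentions s gives: plus(plus(g(app(zero,g(e))),k),g(g(4))) = plus(plus(y,k),g(g(e))).
Delete trivial equation 4 = 4.
Decompose plus/2: unit = z,  unit = unit.
Bind z := unit; no other remaining equation mentions z. Substituting into the earlier bindings gives u := node(zero,g(node(unit,unit,unit)),unit), v := g(node(unit,unit,unit)).
Delete trivial equation unit = unit.
Decompose plus/2: plus(g(app(zero,g(e))),k) = plus(y,k),  g(g(4)) = g(g(e)).
Decompose plus/2: g(app(zero,g(e))) = y,  k = k.
Bind y := g(app(zero,g(e))); no other remaining equation mentions y.
Delete trivial equation k = k.
Decompose g/1: g(4) = g(e).
Decompose g/1: 4 = e.
Clash: constants 4 and e differ; no unifier exists.

FAIL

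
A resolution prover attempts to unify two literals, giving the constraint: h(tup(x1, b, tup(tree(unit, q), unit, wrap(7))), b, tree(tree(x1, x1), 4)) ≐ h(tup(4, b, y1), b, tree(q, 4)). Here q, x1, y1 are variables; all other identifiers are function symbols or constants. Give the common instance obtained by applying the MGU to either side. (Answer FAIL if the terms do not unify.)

h(tup(4, b, tup(tree(unit, tree(4, 4)), unit, wrap(7))), b, tree(tree(4, 4), 4))

Decompose h/3: tup(x1, b, tup(tree(unit, q), unit, wrap(7))) ≐ tup(4, b, y1),  b ≐ b,  tree(tree(x1, x1), 4) ≐ tree(q, 4).
Decompose tup/3: x1 ≐ 4,  b ≐ b,  tup(tree(unit, q), unit, wrap(7)) ≐ y1.
Bind x1 := 4; substituting into the one remaining equation that mentions x1 gives: tree(tree(4, 4), 4) ≐ tree(q, 4).
Delete trivial equation b ≐ b.
Bind y1 := tup(tree(unit, q), unit, wrap(7)); no other remaining equation mentions y1.
Delete trivial equation b ≐ b.
Decompose tree/2: tree(4, 4) ≐ q,  4 ≐ 4.
Bind q := tree(4, 4); no other remaining equation mentions q. Substituting into the earlier binding gives y1 := tup(tree(unit, tree(4, 4)), unit, wrap(7)).
Delete trivial equation 4 ≐ 4.
Applying the MGU to either side gives h(tup(4, b, tup(tree(unit, tree(4, 4)), unit, wrap(7))), b, tree(tree(4, 4), 4)).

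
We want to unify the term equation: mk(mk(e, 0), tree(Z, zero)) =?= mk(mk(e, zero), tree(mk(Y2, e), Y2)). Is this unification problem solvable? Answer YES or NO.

Decompose mk/2: mk(e, 0) =?= mk(e, zero),  tree(Z, zero) =?= tree(mk(Y2, e), Y2).
Decompose mk/2: e =?= e,  0 =?= zero.
Delete trivial equation e =?= e.
Clash: constants 0 and zero differ; no unifier exists.

NO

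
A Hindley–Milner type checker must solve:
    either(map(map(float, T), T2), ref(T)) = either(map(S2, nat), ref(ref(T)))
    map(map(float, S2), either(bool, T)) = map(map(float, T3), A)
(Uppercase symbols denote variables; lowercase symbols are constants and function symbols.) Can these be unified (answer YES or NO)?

NO

Decompose either/2: map(map(float, T), T2) = map(S2, nat),  ref(T) = ref(ref(T)).
Decompose map/2: map(float, T) = S2,  T2 = nat.
Bind S2 := map(float, T); substituting into the one remaining equation that mentions S2 gives: map(map(float, map(float, T)), either(bool, T)) = map(map(float, T3), A).
Bind T2 := nat; no other remaining equation mentions T2.
Decompose ref/1: T = ref(T).
Occurs check fails: T occurs in ref(T); the equation T = ref(T) has no finite solution.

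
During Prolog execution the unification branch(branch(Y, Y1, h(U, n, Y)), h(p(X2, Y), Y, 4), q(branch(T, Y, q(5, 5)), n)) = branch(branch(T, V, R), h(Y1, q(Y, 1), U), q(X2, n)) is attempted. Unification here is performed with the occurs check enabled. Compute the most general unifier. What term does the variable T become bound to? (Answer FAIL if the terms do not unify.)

FAIL

Decompose branch/3: branch(Y, Y1, h(U, n, Y)) = branch(T, V, R),  h(p(X2, Y), Y, 4) = h(Y1, q(Y, 1), U),  q(branch(T, Y, q(5, 5)), n) = q(X2, n).
Decompose branch/3: Y = T,  Y1 = V,  h(U, n, Y) = R.
Bind Y := T; substituting into the 3 remaining equations that mention Y gives: h(U, n, T) = R,  h(p(X2, T), T, 4) = h(Y1, q(T, 1), U),  q(branch(T, T, q(5, 5)), n) = q(X2, n).
Bind Y1 := V; substituting into the one remaining equation that mentions Y1 gives: h(p(X2, T), T, 4) = h(V, q(T, 1), U).
Bind R := h(U, n, T); no other remaining equation mentions R.
Decompose h/3: p(X2, T) = V,  T = q(T, 1),  4 = U.
Bind V := p(X2, T); no other remaining equation mentions V. Substituting into the earlier binding gives Y1 := p(X2, T).
Occurs check fails: T occurs in q(T, 1); the equation T = q(T, 1) has no finite solution.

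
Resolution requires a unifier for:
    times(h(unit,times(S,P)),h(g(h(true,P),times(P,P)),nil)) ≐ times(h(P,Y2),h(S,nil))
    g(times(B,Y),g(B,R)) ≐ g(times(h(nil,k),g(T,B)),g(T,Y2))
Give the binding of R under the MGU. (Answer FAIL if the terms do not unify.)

times(g(h(true,unit),times(unit,unit)),unit)

Decompose times/2: h(unit,times(S,P)) ≐ h(P,Y2),  h(g(h(true,P),times(P,P)),nil) ≐ h(S,nil).
Decompose h/2: unit ≐ P,  times(S,P) ≐ Y2.
Bind P := unit; substituting into the 2 remaining equations that mention P gives: times(S,unit) ≐ Y2,  h(g(h(true,unit),times(unit,unit)),nil) ≐ h(S,nil).
Bind Y2 := times(S,unit); substituting into the one remaining equation that mentions Y2 gives: g(times(B,Y),g(B,R)) ≐ g(times(h(nil,k),g(T,B)),g(T,times(S,unit))).
Decompose h/2: g(h(true,unit),times(unit,unit)) ≐ S,  nil ≐ nil.
Bind S := g(h(true,unit),times(unit,unit)); substituting into the one remaining equation that mentions S gives: g(times(B,Y),g(B,R)) ≐ g(times(h(nil,k),g(T,B)),g(T,times(g(h(true,unit),times(unit,unit)),unit))). Substituting into the earlier binding gives Y2 := times(g(h(true,unit),times(unit,unit)),unit).
Delete trivial equation nil ≐ nil.
Decompose g/2: times(B,Y) ≐ times(h(nil,k),g(T,B)),  g(B,R) ≐ g(T,times(g(h(true,unit),times(unit,unit)),unit)).
Decompose times/2: B ≐ h(nil,k),  Y ≐ g(T,B).
Bind B := h(nil,k); substituting into the remaining equations gives: Y ≐ g(T,h(nil,k)),  g(h(nil,k),R) ≐ g(T,times(g(h(true,unit),times(unit,unit)),unit)).
Bind Y := g(T,h(nil,k)); no other remaining equation mentions Y.
Decompose g/2: h(nil,k) ≐ T,  R ≐ times(g(h(true,unit),times(unit,unit)),unit).
Bind T := h(nil,k); no other remaining equation mentions T. Substituting into the earlier binding gives Y := g(h(nil,k),h(nil,k)).
Bind R := times(g(h(true,unit),times(unit,unit)),unit).
MGU = { P ↦ unit, Y2 ↦ times(g(h(true,unit),times(unit,unit)),unit), S ↦ g(h(true,unit),times(unit,unit)), B ↦ h(nil,k), Y ↦ g(h(nil,k),h(nil,k)), T ↦ h(nil,k), R ↦ times(g(h(true,unit),times(unit,unit)),unit) }, so R ↦ times(g(h(true,unit),times(unit,unit)),unit).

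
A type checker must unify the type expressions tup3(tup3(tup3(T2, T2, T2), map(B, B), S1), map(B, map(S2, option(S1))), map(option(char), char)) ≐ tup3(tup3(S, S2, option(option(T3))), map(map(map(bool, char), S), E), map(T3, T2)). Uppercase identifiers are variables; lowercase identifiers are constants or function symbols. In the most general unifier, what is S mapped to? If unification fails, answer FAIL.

tup3(char, char, char)

Decompose tup3/3: tup3(tup3(T2, T2, T2), map(B, B), S1) ≐ tup3(S, S2, option(option(T3))),  map(B, map(S2, option(S1))) ≐ map(map(map(bool, char), S), E),  map(option(char), char) ≐ map(T3, T2).
Decompose tup3/3: tup3(T2, T2, T2) ≐ S,  map(B, B) ≐ S2,  S1 ≐ option(option(T3)).
Bind S := tup3(T2, T2, T2); substituting into the one remaining equation that mentions S gives: map(B, map(S2, option(S1))) ≐ map(map(map(bool, char), tup3(T2, T2, T2)), E).
Bind S2 := map(B, B); substituting into the one remaining equation that mentions S2 gives: map(B, map(map(B, B), option(S1))) ≐ map(map(map(bool, char), tup3(T2, T2, T2)), E).
Bind S1 := option(option(T3)); substituting into the one remaining equation that mentions S1 gives: map(B, map(map(B, B), option(option(option(T3))))) ≐ map(map(map(bool, char), tup3(T2, T2, T2)), E).
Decompose map/2: B ≐ map(map(bool, char), tup3(T2, T2, T2)),  map(map(B, B), option(option(option(T3)))) ≐ E.
Bind B := map(map(bool, char), tup3(T2, T2, T2)); substituting into the one remaining equation that mentions B gives: map(map(map(map(bool, char), tup3(T2, T2, T2)), map(map(bool, char), tup3(T2, T2, T2))), option(option(option(T3)))) ≐ E. Substituting into the earlier binding gives S2 := map(map(map(bool, char), tup3(T2, T2, T2)), map(map(bool, char), tup3(T2, T2, T2))).
Bind E := map(map(map(map(bool, char), tup3(T2, T2, T2)), map(map(bool, char), tup3(T2, T2, T2))), option(option(option(T3)))); no other remaining equation mentions E.
Decompose map/2: option(char) ≐ T3,  char ≐ T2.
Bind T3 := option(char); no other remaining equation mentions T3. Substituting into the earlier bindings gives S1 := option(option(option(char))), E := map(map(map(map(bool, char), tup3(T2, T2, T2)), map(map(bool, char), tup3(T2, T2, T2))), option(option(option(option(char))))).
Bind T2 := char. Substituting into the earlier bindings gives S := tup3(char, char, char), S2 := map(map(map(bool, char), tup3(char, char, char)), map(map(bool, char), tup3(char, char, char))), B := map(map(bool, char), tup3(char, char, char)), E := map(map(map(map(bool, char), tup3(char, char, char)), map(map(bool, char), tup3(char, char, char))), option(option(option(option(char))))).
MGU = { S := tup3(char, char, char), S2 := map(map(map(bool, char), tup3(char, char, char)), map(map(bool, char), tup3(char, char, char))), S1 := option(option(option(char))), B := map(map(bool, char), tup3(char, char, char)), E := map(map(map(map(bool, char), tup3(char, char, char)), map(map(bool, char), tup3(char, char, char))), option(option(option(option(char))))), T3 := option(char), T2 := char }, so S := tup3(char, char, char).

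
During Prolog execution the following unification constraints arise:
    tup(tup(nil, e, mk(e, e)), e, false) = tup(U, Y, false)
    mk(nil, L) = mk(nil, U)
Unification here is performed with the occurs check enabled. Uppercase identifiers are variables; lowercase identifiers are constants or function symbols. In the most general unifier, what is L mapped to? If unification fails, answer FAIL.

tup(nil, e, mk(e, e))

Decompose tup/3: tup(nil, e, mk(e, e)) = U,  e = Y,  false = false.
Bind U := tup(nil, e, mk(e, e)); substituting into the one remaining equation that mentions U gives: mk(nil, L) = mk(nil, tup(nil, e, mk(e, e))).
Bind Y := e; no other remaining equation mentions Y.
Delete trivial equation false = false.
Decompose mk/2: nil = nil,  L = tup(nil, e, mk(e, e)).
Delete trivial equation nil = nil.
Bind L := tup(nil, e, mk(e, e)).
MGU = { U ↦ tup(nil, e, mk(e, e)), Y ↦ e, L ↦ tup(nil, e, mk(e, e)) }, so L ↦ tup(nil, e, mk(e, e)).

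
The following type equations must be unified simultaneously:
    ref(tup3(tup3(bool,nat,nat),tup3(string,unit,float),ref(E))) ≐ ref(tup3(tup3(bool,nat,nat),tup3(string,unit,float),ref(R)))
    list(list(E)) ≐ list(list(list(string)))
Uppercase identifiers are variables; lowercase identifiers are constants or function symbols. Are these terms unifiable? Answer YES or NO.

YES

Decompose ref/1: tup3(tup3(bool,nat,nat),tup3(string,unit,float),ref(E)) ≐ tup3(tup3(bool,nat,nat),tup3(string,unit,float),ref(R)).
Decompose tup3/3: tup3(bool,nat,nat) ≐ tup3(bool,nat,nat),  tup3(string,unit,float) ≐ tup3(string,unit,float),  ref(E) ≐ ref(R).
Delete trivial equation tup3(bool,nat,nat) ≐ tup3(bool,nat,nat).
Delete trivial equation tup3(string,unit,float) ≐ tup3(string,unit,float).
Decompose ref/1: E ≐ R.
Bind E := R; substituting into the remaining equation gives: list(list(R)) ≐ list(list(list(string))).
Decompose list/1: list(R) ≐ list(list(string)).
Decompose list/1: R ≐ list(string).
Bind R := list(string). Substituting into the earlier binding gives E := list(string).
No equations remain and no clash or occurs-check failure arose, so a unifier exists.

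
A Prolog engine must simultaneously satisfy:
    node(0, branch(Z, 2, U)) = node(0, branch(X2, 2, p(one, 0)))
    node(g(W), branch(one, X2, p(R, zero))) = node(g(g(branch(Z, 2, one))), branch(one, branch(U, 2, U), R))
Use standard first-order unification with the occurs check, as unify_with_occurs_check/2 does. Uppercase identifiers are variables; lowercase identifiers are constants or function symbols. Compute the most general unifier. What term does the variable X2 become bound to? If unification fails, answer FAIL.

Decompose node/2: 0 = 0,  branch(Z, 2, U) = branch(X2, 2, p(one, 0)).
Delete trivial equation 0 = 0.
Decompose branch/3: Z = X2,  2 = 2,  U = p(one, 0).
Bind Z := X2; substituting into the one remaining equation that mentions Z gives: node(g(W), branch(one, X2, p(R, zero))) = node(g(g(branch(X2, 2, one))), branch(one, branch(U, 2, U), R)).
Delete trivial equation 2 = 2.
Bind U := p(one, 0); substituting into the remaining equation gives: node(g(W), branch(one, X2, p(R, zero))) = node(g(g(branch(X2, 2, one))), branch(one, branch(p(one, 0), 2, p(one, 0)), R)).
Decompose node/2: g(W) = g(g(branch(X2, 2, one))),  branch(one, X2, p(R, zero)) = branch(one, branch(p(one, 0), 2, p(one, 0)), R).
Decompose g/1: W = g(branch(X2, 2, one)).
Bind W := g(branch(X2, 2, one)); no other remaining equation mentions W.
Decompose branch/3: one = one,  X2 = branch(p(one, 0), 2, p(one, 0)),  p(R, zero) = R.
Delete trivial equation one = one.
Bind X2 := branch(p(one, 0), 2, p(one, 0)); no other remaining equation mentions X2. Substituting into the earlier bindings gives Z := branch(p(one, 0), 2, p(one, 0)), W := g(branch(branch(p(one, 0), 2, p(one, 0)), 2, one)).
Occurs check fails: R occurs in p(R, zero); the equation R = p(R, zero) has no finite solution.

FAIL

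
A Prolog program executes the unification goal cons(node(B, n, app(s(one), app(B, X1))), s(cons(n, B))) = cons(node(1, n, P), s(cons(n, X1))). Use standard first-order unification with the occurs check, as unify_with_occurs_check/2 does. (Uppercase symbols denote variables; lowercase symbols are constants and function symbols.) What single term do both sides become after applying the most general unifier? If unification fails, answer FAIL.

cons(node(1, n, app(s(one), app(1, 1))), s(cons(n, 1)))

Decompose cons/2: node(B, n, app(s(one), app(B, X1))) = node(1, n, P),  s(cons(n, B)) = s(cons(n, X1)).
Decompose node/3: B = 1,  n = n,  app(s(one), app(B, X1)) = P.
Bind B := 1; substituting into the 2 remaining equations that mention B gives: app(s(one), app(1, X1)) = P,  s(cons(n, 1)) = s(cons(n, X1)).
Delete trivial equation n = n.
Bind P := app(s(one), app(1, X1)); no other remaining equation mentions P.
Decompose s/1: cons(n, 1) = cons(n, X1).
Decompose cons/2: n = n,  1 = X1.
Delete trivial equation n = n.
Bind X1 := 1. Substituting into the earlier binding gives P := app(s(one), app(1, 1)).
Applying the MGU to either side gives cons(node(1, n, app(s(one), app(1, 1))), s(cons(n, 1))).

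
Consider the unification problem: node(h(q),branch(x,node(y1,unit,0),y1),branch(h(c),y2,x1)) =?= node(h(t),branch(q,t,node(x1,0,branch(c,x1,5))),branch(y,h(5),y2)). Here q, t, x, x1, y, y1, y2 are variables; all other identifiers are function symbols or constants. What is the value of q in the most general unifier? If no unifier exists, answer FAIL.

node(node(h(5),0,branch(c,h(5),5)),unit,0)

Decompose node/3: h(q) =?= h(t),  branch(x,node(y1,unit,0),y1) =?= branch(q,t,node(x1,0,branch(c,x1,5))),  branch(h(c),y2,x1) =?= branch(y,h(5),y2).
Decompose h/1: q =?= t.
Bind q := t; substituting into the one remaining equation that mentions q gives: branch(x,node(y1,unit,0),y1) =?= branch(t,t,node(x1,0,branch(c,x1,5))).
Decompose branch/3: x =?= t,  node(y1,unit,0) =?= t,  y1 =?= node(x1,0,branch(c,x1,5)).
Bind x := t; no other remaining equation mentions x.
Bind t := node(y1,unit,0); no other remaining equation mentions t. Substituting into the earlier bindings gives q := node(y1,unit,0), x := node(y1,unit,0).
Bind y1 := node(x1,0,branch(c,x1,5)); no other remaining equation mentions y1. Substituting into the earlier bindings gives q := node(node(x1,0,branch(c,x1,5)),unit,0), x := node(node(x1,0,branch(c,x1,5)),unit,0), t := node(node(x1,0,branch(c,x1,5)),unit,0).
Decompose branch/3: h(c) =?= y,  y2 =?= h(5),  x1 =?= y2.
Bind y := h(c); no other remaining equation mentions y.
Bind y2 := h(5); substituting into the remaining equation gives: x1 =?= h(5).
Bind x1 := h(5). Substituting into the earlier bindings gives q := node(node(h(5),0,branch(c,h(5),5)),unit,0), x := node(node(h(5),0,branch(c,h(5),5)),unit,0), t := node(node(h(5),0,branch(c,h(5),5)),unit,0), y1 := node(h(5),0,branch(c,h(5),5)).
MGU = { q ↦ node(node(h(5),0,branch(c,h(5),5)),unit,0), x ↦ node(node(h(5),0,branch(c,h(5),5)),unit,0), t ↦ node(node(h(5),0,branch(c,h(5),5)),unit,0), y1 ↦ node(h(5),0,branch(c,h(5),5)), y ↦ h(c), y2 ↦ h(5), x1 ↦ h(5) }, so q ↦ node(node(h(5),0,branch(c,h(5),5)),unit,0).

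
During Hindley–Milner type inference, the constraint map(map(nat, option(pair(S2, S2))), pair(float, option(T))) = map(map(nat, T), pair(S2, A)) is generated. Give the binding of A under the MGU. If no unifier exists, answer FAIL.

option(option(pair(float, float)))

Decompose map/2: map(nat, option(pair(S2, S2))) = map(nat, T),  pair(float, option(T)) = pair(S2, A).
Decompose map/2: nat = nat,  option(pair(S2, S2)) = T.
Delete trivial equation nat = nat.
Bind T := option(pair(S2, S2)); substituting into the remaining equation gives: pair(float, option(option(pair(S2, S2)))) = pair(S2, A).
Decompose pair/2: float = S2,  option(option(pair(S2, S2))) = A.
Bind S2 := float; substituting into the remaining equation gives: option(option(pair(float, float))) = A. Substituting into the earlier binding gives T := option(pair(float, float)).
Bind A := option(option(pair(float, float))).
MGU = { T -> option(pair(float, float)), S2 -> float, A -> option(option(pair(float, float))) }, so A -> option(option(pair(float, float))).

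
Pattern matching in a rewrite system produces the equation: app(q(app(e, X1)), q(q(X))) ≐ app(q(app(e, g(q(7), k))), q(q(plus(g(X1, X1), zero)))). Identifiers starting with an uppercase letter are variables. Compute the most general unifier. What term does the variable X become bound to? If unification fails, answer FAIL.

plus(g(g(q(7), k), g(q(7), k)), zero)

Decompose app/2: q(app(e, X1)) ≐ q(app(e, g(q(7), k))),  q(q(X)) ≐ q(q(plus(g(X1, X1), zero))).
Decompose q/1: app(e, X1) ≐ app(e, g(q(7), k)).
Decompose app/2: e ≐ e,  X1 ≐ g(q(7), k).
Delete trivial equation e ≐ e.
Bind X1 := g(q(7), k); substituting into the remaining equation gives: q(q(X)) ≐ q(q(plus(g(g(q(7), k), g(q(7), k)), zero))).
Decompose q/1: q(X) ≐ q(plus(g(g(q(7), k), g(q(7), k)), zero)).
Decompose q/1: X ≐ plus(g(g(q(7), k), g(q(7), k)), zero).
Bind X := plus(g(g(q(7), k), g(q(7), k)), zero).
MGU = { X1 -> g(q(7), k), X -> plus(g(g(q(7), k), g(q(7), k)), zero) }, so X -> plus(g(g(q(7), k), g(q(7), k)), zero).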